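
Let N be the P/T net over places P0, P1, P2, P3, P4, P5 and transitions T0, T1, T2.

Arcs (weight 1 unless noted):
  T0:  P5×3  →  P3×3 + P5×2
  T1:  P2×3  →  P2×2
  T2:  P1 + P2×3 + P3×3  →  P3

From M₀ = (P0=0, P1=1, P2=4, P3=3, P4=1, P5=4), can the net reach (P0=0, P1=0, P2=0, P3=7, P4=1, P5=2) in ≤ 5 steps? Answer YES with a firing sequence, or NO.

YES — reachable via ⟨T0, T0, T1, T2⟩ (4 firings)

step 1: fire T0:  (P0=0, P1=1, P2=4, P3=3, P4=1, P5=4) → (P0=0, P1=1, P2=4, P3=6, P4=1, P5=3)
step 2: fire T0:  (P0=0, P1=1, P2=4, P3=6, P4=1, P5=3) → (P0=0, P1=1, P2=4, P3=9, P4=1, P5=2)
step 3: fire T1:  (P0=0, P1=1, P2=4, P3=9, P4=1, P5=2) → (P0=0, P1=1, P2=3, P3=9, P4=1, P5=2)
step 4: fire T2:  (P0=0, P1=1, P2=3, P3=9, P4=1, P5=2) → (P0=0, P1=0, P2=0, P3=7, P4=1, P5=2)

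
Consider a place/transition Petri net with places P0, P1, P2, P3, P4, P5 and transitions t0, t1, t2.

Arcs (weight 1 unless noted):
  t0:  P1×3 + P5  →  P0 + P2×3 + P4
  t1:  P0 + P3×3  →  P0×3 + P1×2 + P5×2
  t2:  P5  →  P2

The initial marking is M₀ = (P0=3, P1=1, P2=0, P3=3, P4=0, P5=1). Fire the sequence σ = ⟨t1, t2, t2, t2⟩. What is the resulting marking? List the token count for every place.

(P0=5, P1=3, P2=3, P3=0, P4=0, P5=0)

step 1: fire t1:  (P0=3, P1=1, P2=0, P3=3, P4=0, P5=1) → (P0=5, P1=3, P2=0, P3=0, P4=0, P5=3)
step 2: fire t2:  (P0=5, P1=3, P2=0, P3=0, P4=0, P5=3) → (P0=5, P1=3, P2=1, P3=0, P4=0, P5=2)
step 3: fire t2:  (P0=5, P1=3, P2=1, P3=0, P4=0, P5=2) → (P0=5, P1=3, P2=2, P3=0, P4=0, P5=1)
step 4: fire t2:  (P0=5, P1=3, P2=2, P3=0, P4=0, P5=1) → (P0=5, P1=3, P2=3, P3=0, P4=0, P5=0)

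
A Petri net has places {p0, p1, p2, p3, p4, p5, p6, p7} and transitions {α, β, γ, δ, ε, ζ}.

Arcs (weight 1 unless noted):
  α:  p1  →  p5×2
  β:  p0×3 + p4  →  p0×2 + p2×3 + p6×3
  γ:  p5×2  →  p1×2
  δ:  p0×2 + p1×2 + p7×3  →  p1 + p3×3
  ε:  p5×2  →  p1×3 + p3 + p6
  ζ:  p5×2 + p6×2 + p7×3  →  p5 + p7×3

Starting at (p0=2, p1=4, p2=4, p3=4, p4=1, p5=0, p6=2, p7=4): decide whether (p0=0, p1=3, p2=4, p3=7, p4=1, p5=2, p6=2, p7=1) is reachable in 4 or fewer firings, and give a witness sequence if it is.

YES — reachable via ⟨α, α, γ, δ⟩ (4 firings)

step 1: fire α:  (p0=2, p1=4, p2=4, p3=4, p4=1, p5=0, p6=2, p7=4) → (p0=2, p1=3, p2=4, p3=4, p4=1, p5=2, p6=2, p7=4)
step 2: fire α:  (p0=2, p1=3, p2=4, p3=4, p4=1, p5=2, p6=2, p7=4) → (p0=2, p1=2, p2=4, p3=4, p4=1, p5=4, p6=2, p7=4)
step 3: fire γ:  (p0=2, p1=2, p2=4, p3=4, p4=1, p5=4, p6=2, p7=4) → (p0=2, p1=4, p2=4, p3=4, p4=1, p5=2, p6=2, p7=4)
step 4: fire δ:  (p0=2, p1=4, p2=4, p3=4, p4=1, p5=2, p6=2, p7=4) → (p0=0, p1=3, p2=4, p3=7, p4=1, p5=2, p6=2, p7=1)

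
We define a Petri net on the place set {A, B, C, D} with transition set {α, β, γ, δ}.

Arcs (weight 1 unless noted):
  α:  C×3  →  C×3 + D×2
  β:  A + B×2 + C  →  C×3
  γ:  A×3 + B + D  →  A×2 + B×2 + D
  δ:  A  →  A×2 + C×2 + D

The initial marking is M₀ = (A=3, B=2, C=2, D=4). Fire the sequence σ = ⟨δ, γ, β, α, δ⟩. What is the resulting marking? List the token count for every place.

(A=3, B=1, C=8, D=8)

step 1: fire δ:  (A=3, B=2, C=2, D=4) → (A=4, B=2, C=4, D=5)
step 2: fire γ:  (A=4, B=2, C=4, D=5) → (A=3, B=3, C=4, D=5)
step 3: fire β:  (A=3, B=3, C=4, D=5) → (A=2, B=1, C=6, D=5)
step 4: fire α:  (A=2, B=1, C=6, D=5) → (A=2, B=1, C=6, D=7)
step 5: fire δ:  (A=2, B=1, C=6, D=7) → (A=3, B=1, C=8, D=8)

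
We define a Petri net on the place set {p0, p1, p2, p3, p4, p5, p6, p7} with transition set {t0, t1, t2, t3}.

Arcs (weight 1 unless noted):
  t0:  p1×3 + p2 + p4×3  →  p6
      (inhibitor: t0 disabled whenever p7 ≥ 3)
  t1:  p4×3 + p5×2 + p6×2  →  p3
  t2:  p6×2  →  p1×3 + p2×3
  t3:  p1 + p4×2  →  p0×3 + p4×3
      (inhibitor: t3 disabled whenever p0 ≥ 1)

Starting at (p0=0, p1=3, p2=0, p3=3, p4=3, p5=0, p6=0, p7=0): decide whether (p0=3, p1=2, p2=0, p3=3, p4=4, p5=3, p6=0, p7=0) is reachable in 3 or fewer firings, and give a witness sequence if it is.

NO — not reachable within 3 firings

depth 0: 1 marking
depth 1: 2 markings reached so far
depth 2: 2 markings reached so far
(frontier empty at depth 2; search complete)
target is not among the 2 markings reachable within 3 steps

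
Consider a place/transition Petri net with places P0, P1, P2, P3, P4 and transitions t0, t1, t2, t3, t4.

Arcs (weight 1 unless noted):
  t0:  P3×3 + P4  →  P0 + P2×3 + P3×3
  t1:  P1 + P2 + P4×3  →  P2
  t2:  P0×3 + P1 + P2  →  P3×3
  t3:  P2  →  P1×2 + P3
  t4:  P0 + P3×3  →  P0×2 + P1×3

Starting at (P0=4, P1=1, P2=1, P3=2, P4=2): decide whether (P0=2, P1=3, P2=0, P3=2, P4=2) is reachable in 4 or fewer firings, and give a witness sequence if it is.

step 1: fire t2:  (P0=4, P1=1, P2=1, P3=2, P4=2) → (P0=1, P1=0, P2=0, P3=5, P4=2)
step 2: fire t4:  (P0=1, P1=0, P2=0, P3=5, P4=2) → (P0=2, P1=3, P2=0, P3=2, P4=2)

YES — reachable via ⟨t2, t4⟩ (2 firings)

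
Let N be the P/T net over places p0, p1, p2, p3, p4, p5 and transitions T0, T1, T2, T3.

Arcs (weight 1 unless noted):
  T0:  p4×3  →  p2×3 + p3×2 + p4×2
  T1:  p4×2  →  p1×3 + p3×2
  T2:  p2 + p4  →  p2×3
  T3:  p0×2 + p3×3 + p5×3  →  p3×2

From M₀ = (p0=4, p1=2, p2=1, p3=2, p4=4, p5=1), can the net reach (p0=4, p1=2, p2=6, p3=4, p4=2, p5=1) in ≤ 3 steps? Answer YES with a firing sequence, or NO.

step 1: fire T0:  (p0=4, p1=2, p2=1, p3=2, p4=4, p5=1) → (p0=4, p1=2, p2=4, p3=4, p4=3, p5=1)
step 2: fire T2:  (p0=4, p1=2, p2=4, p3=4, p4=3, p5=1) → (p0=4, p1=2, p2=6, p3=4, p4=2, p5=1)

YES — reachable via ⟨T0, T2⟩ (2 firings)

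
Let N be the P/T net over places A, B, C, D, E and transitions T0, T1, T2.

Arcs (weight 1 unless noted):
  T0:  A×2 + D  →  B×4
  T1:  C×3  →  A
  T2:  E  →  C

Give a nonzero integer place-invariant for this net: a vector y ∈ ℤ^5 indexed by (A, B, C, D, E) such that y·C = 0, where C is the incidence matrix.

y = (A:0, B:1, C:0, D:4, E:0)

Incidence matrix C (rows=places, cols=transitions):
       T0   T1   T2
    A  -2    1    0
    B   4    0    0
    C   0   -3    1
    D  -1    0    0
    E   0    0   -1

Candidate y = [0, 1, 0, 4, 0]; check y·C column-wise:
  col T0: 0·-2 + 1·4 + 4·-1 = 0
  col T1: 0·1 + 1·0 + 0·-3 + 4·0 = 0
  col T2: 1·0 + 0·1 + 4·0 + 0·-1 = 0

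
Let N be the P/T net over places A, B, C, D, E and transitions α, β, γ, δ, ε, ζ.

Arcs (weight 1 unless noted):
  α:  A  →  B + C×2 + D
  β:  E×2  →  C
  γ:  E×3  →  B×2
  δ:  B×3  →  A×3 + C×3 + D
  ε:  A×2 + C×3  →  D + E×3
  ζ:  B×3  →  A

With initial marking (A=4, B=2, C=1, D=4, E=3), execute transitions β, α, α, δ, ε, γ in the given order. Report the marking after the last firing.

step 1: fire β:  (A=4, B=2, C=1, D=4, E=3) → (A=4, B=2, C=2, D=4, E=1)
step 2: fire α:  (A=4, B=2, C=2, D=4, E=1) → (A=3, B=3, C=4, D=5, E=1)
step 3: fire α:  (A=3, B=3, C=4, D=5, E=1) → (A=2, B=4, C=6, D=6, E=1)
step 4: fire δ:  (A=2, B=4, C=6, D=6, E=1) → (A=5, B=1, C=9, D=7, E=1)
step 5: fire ε:  (A=5, B=1, C=9, D=7, E=1) → (A=3, B=1, C=6, D=8, E=4)
step 6: fire γ:  (A=3, B=1, C=6, D=8, E=4) → (A=3, B=3, C=6, D=8, E=1)

(A=3, B=3, C=6, D=8, E=1)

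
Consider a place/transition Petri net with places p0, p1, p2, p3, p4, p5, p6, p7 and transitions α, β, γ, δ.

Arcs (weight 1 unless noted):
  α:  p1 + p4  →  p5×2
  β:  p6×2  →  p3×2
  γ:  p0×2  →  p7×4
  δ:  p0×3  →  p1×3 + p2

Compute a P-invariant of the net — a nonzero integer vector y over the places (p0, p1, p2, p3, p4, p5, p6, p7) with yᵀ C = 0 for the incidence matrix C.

y = (p0:0, p1:1, p2:-3, p3:0, p4:-1, p5:0, p6:0, p7:0)

Incidence matrix C (rows=places, cols=transitions):
        α    β    γ    δ
   p0   0    0   -2   -3
   p1  -1    0    0    3
   p2   0    0    0    1
   p3   0    2    0    0
   p4  -1    0    0    0
   p5   2    0    0    0
   p6   0   -2    0    0
   p7   0    0    4    0

Candidate y = [0, 1, -3, 0, -1, 0, 0, 0]; check y·C column-wise:
  col α: 1·-1 + -3·0 + -1·-1 + 0·2 = 0
  col β: 1·0 + -3·0 + 0·2 + -1·0 + 0·-2 = 0
  col γ: 0·-2 + 1·0 + -3·0 + -1·0 + 0·4 = 0
  col δ: 0·-3 + 1·3 + -3·1 + -1·0 = 0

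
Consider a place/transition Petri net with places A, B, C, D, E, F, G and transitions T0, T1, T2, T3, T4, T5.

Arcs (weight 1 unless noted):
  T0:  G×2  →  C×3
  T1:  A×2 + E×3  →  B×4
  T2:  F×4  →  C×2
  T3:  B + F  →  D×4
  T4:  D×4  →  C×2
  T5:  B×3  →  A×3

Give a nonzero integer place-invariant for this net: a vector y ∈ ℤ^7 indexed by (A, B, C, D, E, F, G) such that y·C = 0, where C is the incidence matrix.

Incidence matrix C (rows=places, cols=transitions):
       T0   T1   T2   T3   T4   T5
    A   0   -2    0    0    0    3
    B   0    4    0   -1    0   -3
    C   3    0    2    0    2    0
    D   0    0    0    4   -4    0
    E   0   -3    0    0    0    0
    F   0    0   -4   -1    0    0
    G  -2    0    0    0    0    0

Candidate y = [3, 3, 2, 1, 2, 1, 3]; check y·C column-wise:
  col T0: 3·0 + 3·0 + 2·3 + 1·0 + 2·0 + 1·0 + 3·-2 = 0
  col T1: 3·-2 + 3·4 + 2·0 + 1·0 + 2·-3 + 1·0 + 3·0 = 0
  col T2: 3·0 + 3·0 + 2·2 + 1·0 + 2·0 + 1·-4 + 3·0 = 0
  col T3: 3·0 + 3·-1 + 2·0 + 1·4 + 2·0 + 1·-1 + 3·0 = 0
  col T4: 3·0 + 3·0 + 2·2 + 1·-4 + 2·0 + 1·0 + 3·0 = 0
  col T5: 3·3 + 3·-3 + 2·0 + 1·0 + 2·0 + 1·0 + 3·0 = 0

y = (A:3, B:3, C:2, D:1, E:2, F:1, G:3)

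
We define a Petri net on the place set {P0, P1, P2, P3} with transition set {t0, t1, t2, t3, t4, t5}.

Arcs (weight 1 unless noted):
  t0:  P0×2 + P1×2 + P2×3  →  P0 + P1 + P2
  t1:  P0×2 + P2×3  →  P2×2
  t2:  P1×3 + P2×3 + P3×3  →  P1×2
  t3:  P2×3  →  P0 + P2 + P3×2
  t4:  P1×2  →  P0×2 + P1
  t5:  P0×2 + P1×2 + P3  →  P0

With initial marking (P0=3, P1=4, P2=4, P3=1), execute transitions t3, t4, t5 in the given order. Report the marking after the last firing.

(P0=5, P1=1, P2=2, P3=2)

step 1: fire t3:  (P0=3, P1=4, P2=4, P3=1) → (P0=4, P1=4, P2=2, P3=3)
step 2: fire t4:  (P0=4, P1=4, P2=2, P3=3) → (P0=6, P1=3, P2=2, P3=3)
step 3: fire t5:  (P0=6, P1=3, P2=2, P3=3) → (P0=5, P1=1, P2=2, P3=2)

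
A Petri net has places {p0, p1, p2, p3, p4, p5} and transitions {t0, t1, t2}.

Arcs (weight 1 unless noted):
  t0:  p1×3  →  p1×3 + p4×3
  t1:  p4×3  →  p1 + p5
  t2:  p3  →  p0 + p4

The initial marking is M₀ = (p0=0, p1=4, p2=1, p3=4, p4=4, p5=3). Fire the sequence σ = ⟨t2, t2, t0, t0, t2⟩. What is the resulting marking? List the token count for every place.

(p0=3, p1=4, p2=1, p3=1, p4=13, p5=3)

step 1: fire t2:  (p0=0, p1=4, p2=1, p3=4, p4=4, p5=3) → (p0=1, p1=4, p2=1, p3=3, p4=5, p5=3)
step 2: fire t2:  (p0=1, p1=4, p2=1, p3=3, p4=5, p5=3) → (p0=2, p1=4, p2=1, p3=2, p4=6, p5=3)
step 3: fire t0:  (p0=2, p1=4, p2=1, p3=2, p4=6, p5=3) → (p0=2, p1=4, p2=1, p3=2, p4=9, p5=3)
step 4: fire t0:  (p0=2, p1=4, p2=1, p3=2, p4=9, p5=3) → (p0=2, p1=4, p2=1, p3=2, p4=12, p5=3)
step 5: fire t2:  (p0=2, p1=4, p2=1, p3=2, p4=12, p5=3) → (p0=3, p1=4, p2=1, p3=1, p4=13, p5=3)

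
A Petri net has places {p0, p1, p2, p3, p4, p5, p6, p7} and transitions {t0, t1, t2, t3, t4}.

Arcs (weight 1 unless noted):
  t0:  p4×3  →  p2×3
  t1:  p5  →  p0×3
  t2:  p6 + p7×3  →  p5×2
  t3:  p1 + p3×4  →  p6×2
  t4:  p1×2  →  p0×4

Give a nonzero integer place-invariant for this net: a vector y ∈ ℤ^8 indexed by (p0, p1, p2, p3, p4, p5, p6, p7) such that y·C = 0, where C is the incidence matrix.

Incidence matrix C (rows=places, cols=transitions):
       t0   t1   t2   t3   t4
   p0   0    3    0    0    4
   p1   0    0    0   -1   -2
   p2   3    0    0    0    0
   p3   0    0    0   -4    0
   p4  -3    0    0    0    0
   p5   0   -1    2    0    0
   p6   0    0   -1    2    0
   p7   0    0   -3    0    0

Candidate y = [0, 0, 1, 0, 1, 0, 0, 0]; check y·C column-wise:
  col t0: 1·3 + 1·-3 = 0
  col t1: 0·3 + 1·0 + 1·0 + 0·-1 = 0
  col t2: 1·0 + 1·0 + 0·2 + 0·-1 + 0·-3 = 0
  col t3: 0·-1 + 1·0 + 0·-4 + 1·0 + 0·2 = 0
  col t4: 0·4 + 0·-2 + 1·0 + 1·0 = 0

y = (p0:0, p1:0, p2:1, p3:0, p4:1, p5:0, p6:0, p7:0)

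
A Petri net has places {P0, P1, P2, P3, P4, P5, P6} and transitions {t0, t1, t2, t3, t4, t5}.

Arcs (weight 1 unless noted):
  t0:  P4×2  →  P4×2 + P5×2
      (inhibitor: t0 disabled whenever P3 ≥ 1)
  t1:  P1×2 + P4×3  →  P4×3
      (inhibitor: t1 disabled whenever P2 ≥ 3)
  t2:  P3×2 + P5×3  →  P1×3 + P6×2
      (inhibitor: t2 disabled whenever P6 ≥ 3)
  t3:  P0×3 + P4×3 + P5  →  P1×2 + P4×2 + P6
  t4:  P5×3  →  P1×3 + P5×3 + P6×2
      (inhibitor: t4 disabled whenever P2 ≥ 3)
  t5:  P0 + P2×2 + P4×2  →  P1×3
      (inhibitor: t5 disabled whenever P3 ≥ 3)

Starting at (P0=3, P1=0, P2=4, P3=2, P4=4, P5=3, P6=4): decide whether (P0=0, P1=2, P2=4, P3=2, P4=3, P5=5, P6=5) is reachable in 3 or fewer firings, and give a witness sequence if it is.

depth 0: 1 marking
depth 1: 3 markings reached so far
depth 2: 5 markings reached so far
depth 3: 7 markings reached so far
target is not among the 7 markings reachable within 3 steps

NO — not reachable within 3 firings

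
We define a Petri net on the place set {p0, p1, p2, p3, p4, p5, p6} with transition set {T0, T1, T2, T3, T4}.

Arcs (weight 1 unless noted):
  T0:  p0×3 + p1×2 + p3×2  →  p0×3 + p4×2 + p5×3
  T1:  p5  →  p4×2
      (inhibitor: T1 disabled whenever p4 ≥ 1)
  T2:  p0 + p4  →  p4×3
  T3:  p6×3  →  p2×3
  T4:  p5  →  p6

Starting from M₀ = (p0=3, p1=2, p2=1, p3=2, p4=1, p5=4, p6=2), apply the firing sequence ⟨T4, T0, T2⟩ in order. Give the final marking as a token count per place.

step 1: fire T4:  (p0=3, p1=2, p2=1, p3=2, p4=1, p5=4, p6=2) → (p0=3, p1=2, p2=1, p3=2, p4=1, p5=3, p6=3)
step 2: fire T0:  (p0=3, p1=2, p2=1, p3=2, p4=1, p5=3, p6=3) → (p0=3, p1=0, p2=1, p3=0, p4=3, p5=6, p6=3)
step 3: fire T2:  (p0=3, p1=0, p2=1, p3=0, p4=3, p5=6, p6=3) → (p0=2, p1=0, p2=1, p3=0, p4=5, p5=6, p6=3)

(p0=2, p1=0, p2=1, p3=0, p4=5, p5=6, p6=3)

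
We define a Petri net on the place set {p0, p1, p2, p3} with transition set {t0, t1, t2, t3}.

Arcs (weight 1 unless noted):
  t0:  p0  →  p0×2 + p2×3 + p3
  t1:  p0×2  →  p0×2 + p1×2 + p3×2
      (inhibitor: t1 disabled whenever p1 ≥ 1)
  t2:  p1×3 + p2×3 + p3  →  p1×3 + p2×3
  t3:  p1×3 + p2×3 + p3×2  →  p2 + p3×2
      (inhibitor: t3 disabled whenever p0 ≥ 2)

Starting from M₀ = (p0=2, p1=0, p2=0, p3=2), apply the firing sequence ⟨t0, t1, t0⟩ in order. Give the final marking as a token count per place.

(p0=4, p1=2, p2=6, p3=6)

step 1: fire t0:  (p0=2, p1=0, p2=0, p3=2) → (p0=3, p1=0, p2=3, p3=3)
step 2: fire t1:  (p0=3, p1=0, p2=3, p3=3) → (p0=3, p1=2, p2=3, p3=5)
step 3: fire t0:  (p0=3, p1=2, p2=3, p3=5) → (p0=4, p1=2, p2=6, p3=6)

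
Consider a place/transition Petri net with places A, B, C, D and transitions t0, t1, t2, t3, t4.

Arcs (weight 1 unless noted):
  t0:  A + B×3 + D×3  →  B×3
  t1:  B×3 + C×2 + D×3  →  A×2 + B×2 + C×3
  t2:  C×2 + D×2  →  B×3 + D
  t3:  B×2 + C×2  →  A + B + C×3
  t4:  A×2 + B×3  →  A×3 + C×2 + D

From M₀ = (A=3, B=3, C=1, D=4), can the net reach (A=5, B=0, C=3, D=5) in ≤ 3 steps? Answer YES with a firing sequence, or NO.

YES — reachable via ⟨t4, t2, t4⟩ (3 firings)

step 1: fire t4:  (A=3, B=3, C=1, D=4) → (A=4, B=0, C=3, D=5)
step 2: fire t2:  (A=4, B=0, C=3, D=5) → (A=4, B=3, C=1, D=4)
step 3: fire t4:  (A=4, B=3, C=1, D=4) → (A=5, B=0, C=3, D=5)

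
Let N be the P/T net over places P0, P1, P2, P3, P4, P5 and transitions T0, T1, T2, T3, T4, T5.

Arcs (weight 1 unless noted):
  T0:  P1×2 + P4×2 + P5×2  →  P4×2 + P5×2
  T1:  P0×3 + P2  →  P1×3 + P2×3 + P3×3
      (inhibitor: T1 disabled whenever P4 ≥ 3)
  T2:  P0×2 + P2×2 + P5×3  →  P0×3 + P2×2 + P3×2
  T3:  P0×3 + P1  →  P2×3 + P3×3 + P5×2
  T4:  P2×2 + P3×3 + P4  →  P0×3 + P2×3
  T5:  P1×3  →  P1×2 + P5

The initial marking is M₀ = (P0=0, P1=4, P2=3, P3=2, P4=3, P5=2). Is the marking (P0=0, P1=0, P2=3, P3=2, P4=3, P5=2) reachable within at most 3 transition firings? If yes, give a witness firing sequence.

step 1: fire T0:  (P0=0, P1=4, P2=3, P3=2, P4=3, P5=2) → (P0=0, P1=2, P2=3, P3=2, P4=3, P5=2)
step 2: fire T0:  (P0=0, P1=2, P2=3, P3=2, P4=3, P5=2) → (P0=0, P1=0, P2=3, P3=2, P4=3, P5=2)

YES — reachable via ⟨T0, T0⟩ (2 firings)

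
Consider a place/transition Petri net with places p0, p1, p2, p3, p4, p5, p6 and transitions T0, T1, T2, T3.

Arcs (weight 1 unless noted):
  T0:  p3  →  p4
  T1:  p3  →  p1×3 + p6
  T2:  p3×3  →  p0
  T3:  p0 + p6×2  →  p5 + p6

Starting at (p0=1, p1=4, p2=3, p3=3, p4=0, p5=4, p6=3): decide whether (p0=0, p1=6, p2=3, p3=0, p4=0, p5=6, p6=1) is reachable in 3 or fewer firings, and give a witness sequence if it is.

depth 0: 1 marking
depth 1: 5 markings reached so far
depth 2: 11 markings reached so far
depth 3: 19 markings reached so far
target is not among the 19 markings reachable within 3 steps

NO — not reachable within 3 firings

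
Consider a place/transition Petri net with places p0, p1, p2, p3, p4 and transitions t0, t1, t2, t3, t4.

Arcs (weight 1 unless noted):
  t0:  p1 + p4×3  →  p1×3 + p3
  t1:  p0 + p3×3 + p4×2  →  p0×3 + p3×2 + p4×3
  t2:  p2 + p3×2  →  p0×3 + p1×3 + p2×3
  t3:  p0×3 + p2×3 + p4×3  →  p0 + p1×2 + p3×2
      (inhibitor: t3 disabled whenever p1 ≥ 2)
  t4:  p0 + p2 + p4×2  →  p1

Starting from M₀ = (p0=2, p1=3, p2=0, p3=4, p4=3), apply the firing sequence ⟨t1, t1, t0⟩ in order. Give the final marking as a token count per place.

(p0=6, p1=5, p2=0, p3=3, p4=2)

step 1: fire t1:  (p0=2, p1=3, p2=0, p3=4, p4=3) → (p0=4, p1=3, p2=0, p3=3, p4=4)
step 2: fire t1:  (p0=4, p1=3, p2=0, p3=3, p4=4) → (p0=6, p1=3, p2=0, p3=2, p4=5)
step 3: fire t0:  (p0=6, p1=3, p2=0, p3=2, p4=5) → (p0=6, p1=5, p2=0, p3=3, p4=2)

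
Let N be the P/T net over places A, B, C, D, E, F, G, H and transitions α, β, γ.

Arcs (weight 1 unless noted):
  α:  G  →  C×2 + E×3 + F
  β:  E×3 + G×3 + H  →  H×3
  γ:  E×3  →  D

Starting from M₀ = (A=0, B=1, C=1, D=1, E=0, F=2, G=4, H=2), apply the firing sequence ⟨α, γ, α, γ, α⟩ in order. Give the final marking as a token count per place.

(A=0, B=1, C=7, D=3, E=3, F=5, G=1, H=2)

step 1: fire α:  (A=0, B=1, C=1, D=1, E=0, F=2, G=4, H=2) → (A=0, B=1, C=3, D=1, E=3, F=3, G=3, H=2)
step 2: fire γ:  (A=0, B=1, C=3, D=1, E=3, F=3, G=3, H=2) → (A=0, B=1, C=3, D=2, E=0, F=3, G=3, H=2)
step 3: fire α:  (A=0, B=1, C=3, D=2, E=0, F=3, G=3, H=2) → (A=0, B=1, C=5, D=2, E=3, F=4, G=2, H=2)
step 4: fire γ:  (A=0, B=1, C=5, D=2, E=3, F=4, G=2, H=2) → (A=0, B=1, C=5, D=3, E=0, F=4, G=2, H=2)
step 5: fire α:  (A=0, B=1, C=5, D=3, E=0, F=4, G=2, H=2) → (A=0, B=1, C=7, D=3, E=3, F=5, G=1, H=2)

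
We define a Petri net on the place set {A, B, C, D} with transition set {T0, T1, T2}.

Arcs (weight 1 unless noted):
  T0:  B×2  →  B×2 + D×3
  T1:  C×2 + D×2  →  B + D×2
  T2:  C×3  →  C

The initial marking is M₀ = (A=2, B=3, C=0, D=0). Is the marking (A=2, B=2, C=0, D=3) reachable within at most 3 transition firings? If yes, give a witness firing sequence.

depth 0: 1 marking
depth 1: 2 markings reached so far
depth 2: 3 markings reached so far
depth 3: 4 markings reached so far
target is not among the 4 markings reachable within 3 steps

NO — not reachable within 3 firings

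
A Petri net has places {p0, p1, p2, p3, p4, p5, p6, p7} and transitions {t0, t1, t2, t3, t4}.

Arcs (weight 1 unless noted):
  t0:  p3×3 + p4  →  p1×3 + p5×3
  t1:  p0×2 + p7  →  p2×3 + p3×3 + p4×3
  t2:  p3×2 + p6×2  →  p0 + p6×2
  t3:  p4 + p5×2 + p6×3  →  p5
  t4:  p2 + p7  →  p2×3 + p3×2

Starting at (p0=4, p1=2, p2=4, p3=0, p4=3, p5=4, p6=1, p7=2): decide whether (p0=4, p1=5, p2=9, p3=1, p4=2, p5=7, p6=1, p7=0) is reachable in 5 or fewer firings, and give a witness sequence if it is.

NO — not reachable within 5 firings

depth 0: 1 marking
depth 1: 3 markings reached so far
depth 2: 7 markings reached so far
depth 3: 10 markings reached so far
depth 4: 11 markings reached so far
depth 5: 11 markings reached so far
(frontier empty at depth 5; search complete)
target is not among the 11 markings reachable within 5 steps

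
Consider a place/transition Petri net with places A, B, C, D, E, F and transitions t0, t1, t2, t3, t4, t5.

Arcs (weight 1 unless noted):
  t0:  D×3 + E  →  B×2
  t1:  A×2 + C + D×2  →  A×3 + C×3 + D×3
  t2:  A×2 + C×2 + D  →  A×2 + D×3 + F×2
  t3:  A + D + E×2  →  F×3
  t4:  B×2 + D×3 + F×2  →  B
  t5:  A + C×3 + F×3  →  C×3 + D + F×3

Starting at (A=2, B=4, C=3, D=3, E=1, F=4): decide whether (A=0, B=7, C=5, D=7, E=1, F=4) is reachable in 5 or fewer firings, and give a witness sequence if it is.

depth 0: 1 marking
depth 1: 6 markings reached so far
depth 2: 16 markings reached so far
depth 3: 30 markings reached so far
depth 4: 53 markings reached so far
depth 5: 94 markings reached so far
target is not among the 94 markings reachable within 5 steps

NO — not reachable within 5 firings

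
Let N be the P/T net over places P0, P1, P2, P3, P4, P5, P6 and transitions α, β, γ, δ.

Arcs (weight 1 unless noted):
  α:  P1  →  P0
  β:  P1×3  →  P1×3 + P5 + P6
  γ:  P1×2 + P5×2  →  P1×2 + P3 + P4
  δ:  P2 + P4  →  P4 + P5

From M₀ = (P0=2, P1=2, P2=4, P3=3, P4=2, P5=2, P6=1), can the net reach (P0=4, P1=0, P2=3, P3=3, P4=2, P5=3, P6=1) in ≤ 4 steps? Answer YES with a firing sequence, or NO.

step 1: fire α:  (P0=2, P1=2, P2=4, P3=3, P4=2, P5=2, P6=1) → (P0=3, P1=1, P2=4, P3=3, P4=2, P5=2, P6=1)
step 2: fire α:  (P0=3, P1=1, P2=4, P3=3, P4=2, P5=2, P6=1) → (P0=4, P1=0, P2=4, P3=3, P4=2, P5=2, P6=1)
step 3: fire δ:  (P0=4, P1=0, P2=4, P3=3, P4=2, P5=2, P6=1) → (P0=4, P1=0, P2=3, P3=3, P4=2, P5=3, P6=1)

YES — reachable via ⟨α, α, δ⟩ (3 firings)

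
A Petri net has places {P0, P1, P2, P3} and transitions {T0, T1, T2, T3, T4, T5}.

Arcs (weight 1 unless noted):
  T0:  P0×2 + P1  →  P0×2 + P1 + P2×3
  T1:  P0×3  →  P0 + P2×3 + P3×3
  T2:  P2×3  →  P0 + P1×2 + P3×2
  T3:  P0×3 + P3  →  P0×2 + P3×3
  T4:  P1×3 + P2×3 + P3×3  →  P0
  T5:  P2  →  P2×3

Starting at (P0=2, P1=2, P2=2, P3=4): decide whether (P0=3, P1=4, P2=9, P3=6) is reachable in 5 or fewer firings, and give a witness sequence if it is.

step 1: fire T0:  (P0=2, P1=2, P2=2, P3=4) → (P0=2, P1=2, P2=5, P3=4)
step 2: fire T0:  (P0=2, P1=2, P2=5, P3=4) → (P0=2, P1=2, P2=8, P3=4)
step 3: fire T2:  (P0=2, P1=2, P2=8, P3=4) → (P0=3, P1=4, P2=5, P3=6)
step 4: fire T5:  (P0=3, P1=4, P2=5, P3=6) → (P0=3, P1=4, P2=7, P3=6)
step 5: fire T5:  (P0=3, P1=4, P2=7, P3=6) → (P0=3, P1=4, P2=9, P3=6)

YES — reachable via ⟨T0, T0, T2, T5, T5⟩ (5 firings)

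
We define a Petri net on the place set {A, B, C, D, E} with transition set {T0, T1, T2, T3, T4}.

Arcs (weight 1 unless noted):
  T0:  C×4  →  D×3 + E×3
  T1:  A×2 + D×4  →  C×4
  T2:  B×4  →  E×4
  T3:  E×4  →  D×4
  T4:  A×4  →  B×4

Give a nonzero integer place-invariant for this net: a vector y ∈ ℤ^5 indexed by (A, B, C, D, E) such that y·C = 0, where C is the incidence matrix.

y = (A:2, B:2, C:3, D:2, E:2)

Incidence matrix C (rows=places, cols=transitions):
       T0   T1   T2   T3   T4
    A   0   -2    0    0   -4
    B   0    0   -4    0    4
    C  -4    4    0    0    0
    D   3   -4    0    4    0
    E   3    0    4   -4    0

Candidate y = [2, 2, 3, 2, 2]; check y·C column-wise:
  col T0: 2·0 + 2·0 + 3·-4 + 2·3 + 2·3 = 0
  col T1: 2·-2 + 2·0 + 3·4 + 2·-4 + 2·0 = 0
  col T2: 2·0 + 2·-4 + 3·0 + 2·0 + 2·4 = 0
  col T3: 2·0 + 2·0 + 3·0 + 2·4 + 2·-4 = 0
  col T4: 2·-4 + 2·4 + 3·0 + 2·0 + 2·0 = 0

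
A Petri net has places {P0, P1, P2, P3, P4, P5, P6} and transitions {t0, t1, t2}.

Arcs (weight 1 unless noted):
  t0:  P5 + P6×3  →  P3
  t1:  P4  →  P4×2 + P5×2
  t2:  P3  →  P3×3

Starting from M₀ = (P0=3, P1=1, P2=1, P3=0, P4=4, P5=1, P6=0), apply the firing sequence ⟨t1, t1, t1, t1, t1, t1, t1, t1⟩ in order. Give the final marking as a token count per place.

step 1: fire t1:  (P0=3, P1=1, P2=1, P3=0, P4=4, P5=1, P6=0) → (P0=3, P1=1, P2=1, P3=0, P4=5, P5=3, P6=0)
step 2: fire t1:  (P0=3, P1=1, P2=1, P3=0, P4=5, P5=3, P6=0) → (P0=3, P1=1, P2=1, P3=0, P4=6, P5=5, P6=0)
step 3: fire t1:  (P0=3, P1=1, P2=1, P3=0, P4=6, P5=5, P6=0) → (P0=3, P1=1, P2=1, P3=0, P4=7, P5=7, P6=0)
step 4: fire t1:  (P0=3, P1=1, P2=1, P3=0, P4=7, P5=7, P6=0) → (P0=3, P1=1, P2=1, P3=0, P4=8, P5=9, P6=0)
step 5: fire t1:  (P0=3, P1=1, P2=1, P3=0, P4=8, P5=9, P6=0) → (P0=3, P1=1, P2=1, P3=0, P4=9, P5=11, P6=0)
step 6: fire t1:  (P0=3, P1=1, P2=1, P3=0, P4=9, P5=11, P6=0) → (P0=3, P1=1, P2=1, P3=0, P4=10, P5=13, P6=0)
step 7: fire t1:  (P0=3, P1=1, P2=1, P3=0, P4=10, P5=13, P6=0) → (P0=3, P1=1, P2=1, P3=0, P4=11, P5=15, P6=0)
step 8: fire t1:  (P0=3, P1=1, P2=1, P3=0, P4=11, P5=15, P6=0) → (P0=3, P1=1, P2=1, P3=0, P4=12, P5=17, P6=0)

(P0=3, P1=1, P2=1, P3=0, P4=12, P5=17, P6=0)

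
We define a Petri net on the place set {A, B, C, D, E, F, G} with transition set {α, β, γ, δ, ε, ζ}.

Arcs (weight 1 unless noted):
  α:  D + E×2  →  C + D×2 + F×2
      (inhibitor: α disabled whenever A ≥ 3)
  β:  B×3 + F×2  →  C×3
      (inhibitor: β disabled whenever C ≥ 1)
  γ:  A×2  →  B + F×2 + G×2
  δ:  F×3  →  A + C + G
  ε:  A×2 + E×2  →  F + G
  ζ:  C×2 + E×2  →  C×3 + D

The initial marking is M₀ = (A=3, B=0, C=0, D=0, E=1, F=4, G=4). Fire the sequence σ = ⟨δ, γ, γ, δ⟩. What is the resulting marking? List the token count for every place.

step 1: fire δ:  (A=3, B=0, C=0, D=0, E=1, F=4, G=4) → (A=4, B=0, C=1, D=0, E=1, F=1, G=5)
step 2: fire γ:  (A=4, B=0, C=1, D=0, E=1, F=1, G=5) → (A=2, B=1, C=1, D=0, E=1, F=3, G=7)
step 3: fire γ:  (A=2, B=1, C=1, D=0, E=1, F=3, G=7) → (A=0, B=2, C=1, D=0, E=1, F=5, G=9)
step 4: fire δ:  (A=0, B=2, C=1, D=0, E=1, F=5, G=9) → (A=1, B=2, C=2, D=0, E=1, F=2, G=10)

(A=1, B=2, C=2, D=0, E=1, F=2, G=10)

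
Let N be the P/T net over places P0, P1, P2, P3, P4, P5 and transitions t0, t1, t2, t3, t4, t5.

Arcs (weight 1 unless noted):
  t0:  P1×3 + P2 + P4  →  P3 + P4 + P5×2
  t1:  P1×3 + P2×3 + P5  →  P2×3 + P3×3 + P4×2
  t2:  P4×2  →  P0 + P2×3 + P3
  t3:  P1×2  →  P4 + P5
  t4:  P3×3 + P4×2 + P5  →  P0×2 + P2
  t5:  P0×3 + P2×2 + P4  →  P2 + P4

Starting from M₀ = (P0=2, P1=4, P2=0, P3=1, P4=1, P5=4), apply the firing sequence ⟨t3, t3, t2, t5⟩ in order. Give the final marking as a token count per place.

(P0=0, P1=0, P2=2, P3=2, P4=1, P5=6)

step 1: fire t3:  (P0=2, P1=4, P2=0, P3=1, P4=1, P5=4) → (P0=2, P1=2, P2=0, P3=1, P4=2, P5=5)
step 2: fire t3:  (P0=2, P1=2, P2=0, P3=1, P4=2, P5=5) → (P0=2, P1=0, P2=0, P3=1, P4=3, P5=6)
step 3: fire t2:  (P0=2, P1=0, P2=0, P3=1, P4=3, P5=6) → (P0=3, P1=0, P2=3, P3=2, P4=1, P5=6)
step 4: fire t5:  (P0=3, P1=0, P2=3, P3=2, P4=1, P5=6) → (P0=0, P1=0, P2=2, P3=2, P4=1, P5=6)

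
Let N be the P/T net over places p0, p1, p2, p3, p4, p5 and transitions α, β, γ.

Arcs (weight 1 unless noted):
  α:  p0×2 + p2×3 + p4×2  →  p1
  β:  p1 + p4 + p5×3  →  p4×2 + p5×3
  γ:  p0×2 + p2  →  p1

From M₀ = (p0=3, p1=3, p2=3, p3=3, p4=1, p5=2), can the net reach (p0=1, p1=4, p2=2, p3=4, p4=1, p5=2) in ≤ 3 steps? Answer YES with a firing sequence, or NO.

depth 0: 1 marking
depth 1: 2 markings reached so far
depth 2: 2 markings reached so far
(frontier empty at depth 2; search complete)
target is not among the 2 markings reachable within 3 steps

NO — not reachable within 3 firings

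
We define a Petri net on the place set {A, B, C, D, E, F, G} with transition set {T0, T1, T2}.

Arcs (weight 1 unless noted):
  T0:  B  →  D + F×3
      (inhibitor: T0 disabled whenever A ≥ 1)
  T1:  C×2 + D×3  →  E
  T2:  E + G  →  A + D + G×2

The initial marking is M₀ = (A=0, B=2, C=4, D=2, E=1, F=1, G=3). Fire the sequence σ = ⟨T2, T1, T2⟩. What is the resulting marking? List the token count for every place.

step 1: fire T2:  (A=0, B=2, C=4, D=2, E=1, F=1, G=3) → (A=1, B=2, C=4, D=3, E=0, F=1, G=4)
step 2: fire T1:  (A=1, B=2, C=4, D=3, E=0, F=1, G=4) → (A=1, B=2, C=2, D=0, E=1, F=1, G=4)
step 3: fire T2:  (A=1, B=2, C=2, D=0, E=1, F=1, G=4) → (A=2, B=2, C=2, D=1, E=0, F=1, G=5)

(A=2, B=2, C=2, D=1, E=0, F=1, G=5)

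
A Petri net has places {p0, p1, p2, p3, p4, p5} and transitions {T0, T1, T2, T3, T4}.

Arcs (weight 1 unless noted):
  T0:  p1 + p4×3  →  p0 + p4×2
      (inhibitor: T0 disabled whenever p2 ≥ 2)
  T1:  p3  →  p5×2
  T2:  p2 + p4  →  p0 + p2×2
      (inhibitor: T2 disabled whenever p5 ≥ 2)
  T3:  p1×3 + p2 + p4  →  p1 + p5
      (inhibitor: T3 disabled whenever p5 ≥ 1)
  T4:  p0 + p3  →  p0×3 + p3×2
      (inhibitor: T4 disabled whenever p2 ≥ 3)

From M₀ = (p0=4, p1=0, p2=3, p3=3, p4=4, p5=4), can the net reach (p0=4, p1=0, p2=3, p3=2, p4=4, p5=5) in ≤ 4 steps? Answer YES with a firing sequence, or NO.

NO — not reachable within 4 firings

depth 0: 1 marking
depth 1: 2 markings reached so far
depth 2: 3 markings reached so far
depth 3: 4 markings reached so far
depth 4: 4 markings reached so far
(frontier empty at depth 4; search complete)
target is not among the 4 markings reachable within 4 steps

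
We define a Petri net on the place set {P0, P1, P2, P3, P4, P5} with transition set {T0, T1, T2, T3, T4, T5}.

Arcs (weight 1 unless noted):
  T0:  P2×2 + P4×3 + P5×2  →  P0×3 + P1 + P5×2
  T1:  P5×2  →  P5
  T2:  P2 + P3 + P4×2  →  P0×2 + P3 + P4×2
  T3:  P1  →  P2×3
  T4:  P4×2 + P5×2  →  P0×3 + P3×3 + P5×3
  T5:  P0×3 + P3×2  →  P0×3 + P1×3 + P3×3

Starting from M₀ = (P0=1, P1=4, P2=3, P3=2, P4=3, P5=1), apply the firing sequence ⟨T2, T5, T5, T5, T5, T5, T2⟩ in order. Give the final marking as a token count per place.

step 1: fire T2:  (P0=1, P1=4, P2=3, P3=2, P4=3, P5=1) → (P0=3, P1=4, P2=2, P3=2, P4=3, P5=1)
step 2: fire T5:  (P0=3, P1=4, P2=2, P3=2, P4=3, P5=1) → (P0=3, P1=7, P2=2, P3=3, P4=3, P5=1)
step 3: fire T5:  (P0=3, P1=7, P2=2, P3=3, P4=3, P5=1) → (P0=3, P1=10, P2=2, P3=4, P4=3, P5=1)
step 4: fire T5:  (P0=3, P1=10, P2=2, P3=4, P4=3, P5=1) → (P0=3, P1=13, P2=2, P3=5, P4=3, P5=1)
step 5: fire T5:  (P0=3, P1=13, P2=2, P3=5, P4=3, P5=1) → (P0=3, P1=16, P2=2, P3=6, P4=3, P5=1)
step 6: fire T5:  (P0=3, P1=16, P2=2, P3=6, P4=3, P5=1) → (P0=3, P1=19, P2=2, P3=7, P4=3, P5=1)
step 7: fire T2:  (P0=3, P1=19, P2=2, P3=7, P4=3, P5=1) → (P0=5, P1=19, P2=1, P3=7, P4=3, P5=1)

(P0=5, P1=19, P2=1, P3=7, P4=3, P5=1)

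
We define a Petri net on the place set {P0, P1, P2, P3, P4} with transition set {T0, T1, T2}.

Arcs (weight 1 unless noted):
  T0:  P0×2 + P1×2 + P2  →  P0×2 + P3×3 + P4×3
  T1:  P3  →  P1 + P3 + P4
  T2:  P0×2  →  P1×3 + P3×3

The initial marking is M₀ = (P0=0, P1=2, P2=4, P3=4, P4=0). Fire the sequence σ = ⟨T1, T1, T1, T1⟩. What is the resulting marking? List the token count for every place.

step 1: fire T1:  (P0=0, P1=2, P2=4, P3=4, P4=0) → (P0=0, P1=3, P2=4, P3=4, P4=1)
step 2: fire T1:  (P0=0, P1=3, P2=4, P3=4, P4=1) → (P0=0, P1=4, P2=4, P3=4, P4=2)
step 3: fire T1:  (P0=0, P1=4, P2=4, P3=4, P4=2) → (P0=0, P1=5, P2=4, P3=4, P4=3)
step 4: fire T1:  (P0=0, P1=5, P2=4, P3=4, P4=3) → (P0=0, P1=6, P2=4, P3=4, P4=4)

(P0=0, P1=6, P2=4, P3=4, P4=4)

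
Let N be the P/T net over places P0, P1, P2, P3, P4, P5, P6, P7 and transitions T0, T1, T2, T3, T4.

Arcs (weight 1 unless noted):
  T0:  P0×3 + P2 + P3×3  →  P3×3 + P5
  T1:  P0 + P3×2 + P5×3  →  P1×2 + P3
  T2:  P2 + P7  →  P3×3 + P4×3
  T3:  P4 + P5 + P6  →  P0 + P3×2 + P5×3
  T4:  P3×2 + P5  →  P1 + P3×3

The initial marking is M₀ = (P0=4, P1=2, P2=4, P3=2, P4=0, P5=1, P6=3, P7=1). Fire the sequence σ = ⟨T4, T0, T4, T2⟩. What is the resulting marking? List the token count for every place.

step 1: fire T4:  (P0=4, P1=2, P2=4, P3=2, P4=0, P5=1, P6=3, P7=1) → (P0=4, P1=3, P2=4, P3=3, P4=0, P5=0, P6=3, P7=1)
step 2: fire T0:  (P0=4, P1=3, P2=4, P3=3, P4=0, P5=0, P6=3, P7=1) → (P0=1, P1=3, P2=3, P3=3, P4=0, P5=1, P6=3, P7=1)
step 3: fire T4:  (P0=1, P1=3, P2=3, P3=3, P4=0, P5=1, P6=3, P7=1) → (P0=1, P1=4, P2=3, P3=4, P4=0, P5=0, P6=3, P7=1)
step 4: fire T2:  (P0=1, P1=4, P2=3, P3=4, P4=0, P5=0, P6=3, P7=1) → (P0=1, P1=4, P2=2, P3=7, P4=3, P5=0, P6=3, P7=0)

(P0=1, P1=4, P2=2, P3=7, P4=3, P5=0, P6=3, P7=0)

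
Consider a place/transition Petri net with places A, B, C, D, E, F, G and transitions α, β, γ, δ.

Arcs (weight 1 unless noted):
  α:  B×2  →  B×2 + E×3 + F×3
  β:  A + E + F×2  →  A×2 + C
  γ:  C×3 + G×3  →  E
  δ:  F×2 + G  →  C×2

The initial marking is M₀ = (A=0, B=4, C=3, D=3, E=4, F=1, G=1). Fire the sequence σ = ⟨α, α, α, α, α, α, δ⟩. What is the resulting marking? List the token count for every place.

(A=0, B=4, C=5, D=3, E=22, F=17, G=0)

step 1: fire α:  (A=0, B=4, C=3, D=3, E=4, F=1, G=1) → (A=0, B=4, C=3, D=3, E=7, F=4, G=1)
step 2: fire α:  (A=0, B=4, C=3, D=3, E=7, F=4, G=1) → (A=0, B=4, C=3, D=3, E=10, F=7, G=1)
step 3: fire α:  (A=0, B=4, C=3, D=3, E=10, F=7, G=1) → (A=0, B=4, C=3, D=3, E=13, F=10, G=1)
step 4: fire α:  (A=0, B=4, C=3, D=3, E=13, F=10, G=1) → (A=0, B=4, C=3, D=3, E=16, F=13, G=1)
step 5: fire α:  (A=0, B=4, C=3, D=3, E=16, F=13, G=1) → (A=0, B=4, C=3, D=3, E=19, F=16, G=1)
step 6: fire α:  (A=0, B=4, C=3, D=3, E=19, F=16, G=1) → (A=0, B=4, C=3, D=3, E=22, F=19, G=1)
step 7: fire δ:  (A=0, B=4, C=3, D=3, E=22, F=19, G=1) → (A=0, B=4, C=5, D=3, E=22, F=17, G=0)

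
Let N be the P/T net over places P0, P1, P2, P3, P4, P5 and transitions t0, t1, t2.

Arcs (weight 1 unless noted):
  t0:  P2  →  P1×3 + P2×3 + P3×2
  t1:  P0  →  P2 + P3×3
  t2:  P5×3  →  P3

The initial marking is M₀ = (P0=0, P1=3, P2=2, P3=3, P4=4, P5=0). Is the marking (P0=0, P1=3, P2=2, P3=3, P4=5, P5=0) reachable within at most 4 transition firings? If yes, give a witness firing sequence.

depth 0: 1 marking
depth 1: 2 markings reached so far
depth 2: 3 markings reached so far
depth 3: 4 markings reached so far
depth 4: 5 markings reached so far
target is not among the 5 markings reachable within 4 steps

NO — not reachable within 4 firings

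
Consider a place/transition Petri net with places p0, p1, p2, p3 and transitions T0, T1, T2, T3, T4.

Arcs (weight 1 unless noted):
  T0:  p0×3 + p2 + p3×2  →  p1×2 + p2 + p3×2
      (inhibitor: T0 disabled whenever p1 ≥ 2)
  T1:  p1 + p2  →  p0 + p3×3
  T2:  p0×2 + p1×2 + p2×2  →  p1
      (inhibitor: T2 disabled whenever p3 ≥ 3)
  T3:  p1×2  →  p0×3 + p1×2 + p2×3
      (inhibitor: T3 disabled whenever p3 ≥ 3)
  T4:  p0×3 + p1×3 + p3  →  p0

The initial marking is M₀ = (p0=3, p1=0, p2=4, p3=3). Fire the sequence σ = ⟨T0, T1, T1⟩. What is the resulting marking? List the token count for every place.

step 1: fire T0:  (p0=3, p1=0, p2=4, p3=3) → (p0=0, p1=2, p2=4, p3=3)
step 2: fire T1:  (p0=0, p1=2, p2=4, p3=3) → (p0=1, p1=1, p2=3, p3=6)
step 3: fire T1:  (p0=1, p1=1, p2=3, p3=6) → (p0=2, p1=0, p2=2, p3=9)

(p0=2, p1=0, p2=2, p3=9)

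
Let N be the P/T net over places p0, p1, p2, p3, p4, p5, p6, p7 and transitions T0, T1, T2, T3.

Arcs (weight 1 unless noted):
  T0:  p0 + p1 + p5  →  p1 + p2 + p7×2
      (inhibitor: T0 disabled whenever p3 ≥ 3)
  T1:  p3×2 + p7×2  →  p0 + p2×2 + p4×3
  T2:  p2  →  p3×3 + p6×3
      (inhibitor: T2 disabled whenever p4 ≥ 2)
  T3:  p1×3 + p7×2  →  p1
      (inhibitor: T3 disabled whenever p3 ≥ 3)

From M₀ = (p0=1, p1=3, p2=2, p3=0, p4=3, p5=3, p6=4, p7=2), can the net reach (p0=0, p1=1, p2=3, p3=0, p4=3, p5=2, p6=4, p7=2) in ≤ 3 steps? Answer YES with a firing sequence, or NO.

step 1: fire T0:  (p0=1, p1=3, p2=2, p3=0, p4=3, p5=3, p6=4, p7=2) → (p0=0, p1=3, p2=3, p3=0, p4=3, p5=2, p6=4, p7=4)
step 2: fire T3:  (p0=0, p1=3, p2=3, p3=0, p4=3, p5=2, p6=4, p7=4) → (p0=0, p1=1, p2=3, p3=0, p4=3, p5=2, p6=4, p7=2)

YES — reachable via ⟨T0, T3⟩ (2 firings)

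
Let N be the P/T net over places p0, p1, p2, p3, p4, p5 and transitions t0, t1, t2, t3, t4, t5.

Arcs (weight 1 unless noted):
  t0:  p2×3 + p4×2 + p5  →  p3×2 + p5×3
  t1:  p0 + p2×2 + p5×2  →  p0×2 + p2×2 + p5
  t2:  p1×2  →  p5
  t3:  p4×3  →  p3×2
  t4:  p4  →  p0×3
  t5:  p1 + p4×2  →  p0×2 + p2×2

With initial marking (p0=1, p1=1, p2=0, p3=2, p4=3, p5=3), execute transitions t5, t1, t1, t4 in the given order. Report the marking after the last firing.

step 1: fire t5:  (p0=1, p1=1, p2=0, p3=2, p4=3, p5=3) → (p0=3, p1=0, p2=2, p3=2, p4=1, p5=3)
step 2: fire t1:  (p0=3, p1=0, p2=2, p3=2, p4=1, p5=3) → (p0=4, p1=0, p2=2, p3=2, p4=1, p5=2)
step 3: fire t1:  (p0=4, p1=0, p2=2, p3=2, p4=1, p5=2) → (p0=5, p1=0, p2=2, p3=2, p4=1, p5=1)
step 4: fire t4:  (p0=5, p1=0, p2=2, p3=2, p4=1, p5=1) → (p0=8, p1=0, p2=2, p3=2, p4=0, p5=1)

(p0=8, p1=0, p2=2, p3=2, p4=0, p5=1)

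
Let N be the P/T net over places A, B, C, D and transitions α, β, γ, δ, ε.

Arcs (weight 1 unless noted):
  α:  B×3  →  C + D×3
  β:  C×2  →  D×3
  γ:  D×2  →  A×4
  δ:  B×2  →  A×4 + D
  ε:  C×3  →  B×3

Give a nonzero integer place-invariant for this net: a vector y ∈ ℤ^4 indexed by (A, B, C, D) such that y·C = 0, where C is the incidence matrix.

Incidence matrix C (rows=places, cols=transitions):
        α    β    γ    δ    ε
    A   0    0    4    4    0
    B  -3    0    0   -2    3
    C   1   -2    0    0   -3
    D   3    3   -2    1    0

Candidate y = [1, 3, 3, 2]; check y·C column-wise:
  col α: 1·0 + 3·-3 + 3·1 + 2·3 = 0
  col β: 1·0 + 3·0 + 3·-2 + 2·3 = 0
  col γ: 1·4 + 3·0 + 3·0 + 2·-2 = 0
  col δ: 1·4 + 3·-2 + 3·0 + 2·1 = 0
  col ε: 1·0 + 3·3 + 3·-3 + 2·0 = 0

y = (A:1, B:3, C:3, D:2)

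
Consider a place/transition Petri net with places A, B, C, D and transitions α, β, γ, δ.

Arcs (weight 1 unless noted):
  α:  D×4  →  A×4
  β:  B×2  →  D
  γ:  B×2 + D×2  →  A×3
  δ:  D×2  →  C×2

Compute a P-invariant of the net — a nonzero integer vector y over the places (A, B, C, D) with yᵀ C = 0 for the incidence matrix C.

y = (A:2, B:1, C:2, D:2)

Incidence matrix C (rows=places, cols=transitions):
        α    β    γ    δ
    A   4    0    3    0
    B   0   -2   -2    0
    C   0    0    0    2
    D  -4    1   -2   -2

Candidate y = [2, 1, 2, 2]; check y·C column-wise:
  col α: 2·4 + 1·0 + 2·0 + 2·-4 = 0
  col β: 2·0 + 1·-2 + 2·0 + 2·1 = 0
  col γ: 2·3 + 1·-2 + 2·0 + 2·-2 = 0
  col δ: 2·0 + 1·0 + 2·2 + 2·-2 = 0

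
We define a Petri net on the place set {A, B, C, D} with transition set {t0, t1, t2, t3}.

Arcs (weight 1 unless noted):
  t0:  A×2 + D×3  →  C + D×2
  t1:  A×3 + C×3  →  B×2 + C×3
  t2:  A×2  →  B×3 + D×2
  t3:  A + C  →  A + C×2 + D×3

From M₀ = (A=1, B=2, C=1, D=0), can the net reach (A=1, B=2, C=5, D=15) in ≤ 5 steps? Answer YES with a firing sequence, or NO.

depth 0: 1 marking
depth 1: 2 markings reached so far
depth 2: 3 markings reached so far
depth 3: 4 markings reached so far
depth 4: 5 markings reached so far
depth 5: 6 markings reached so far
target is not among the 6 markings reachable within 5 steps

NO — not reachable within 5 firings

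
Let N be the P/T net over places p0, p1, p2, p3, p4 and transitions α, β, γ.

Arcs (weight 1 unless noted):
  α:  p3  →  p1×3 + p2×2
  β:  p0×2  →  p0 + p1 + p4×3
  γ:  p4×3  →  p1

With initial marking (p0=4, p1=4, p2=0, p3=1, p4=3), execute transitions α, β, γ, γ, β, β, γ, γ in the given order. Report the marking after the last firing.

(p0=1, p1=14, p2=2, p3=0, p4=0)

step 1: fire α:  (p0=4, p1=4, p2=0, p3=1, p4=3) → (p0=4, p1=7, p2=2, p3=0, p4=3)
step 2: fire β:  (p0=4, p1=7, p2=2, p3=0, p4=3) → (p0=3, p1=8, p2=2, p3=0, p4=6)
step 3: fire γ:  (p0=3, p1=8, p2=2, p3=0, p4=6) → (p0=3, p1=9, p2=2, p3=0, p4=3)
step 4: fire γ:  (p0=3, p1=9, p2=2, p3=0, p4=3) → (p0=3, p1=10, p2=2, p3=0, p4=0)
step 5: fire β:  (p0=3, p1=10, p2=2, p3=0, p4=0) → (p0=2, p1=11, p2=2, p3=0, p4=3)
step 6: fire β:  (p0=2, p1=11, p2=2, p3=0, p4=3) → (p0=1, p1=12, p2=2, p3=0, p4=6)
step 7: fire γ:  (p0=1, p1=12, p2=2, p3=0, p4=6) → (p0=1, p1=13, p2=2, p3=0, p4=3)
step 8: fire γ:  (p0=1, p1=13, p2=2, p3=0, p4=3) → (p0=1, p1=14, p2=2, p3=0, p4=0)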